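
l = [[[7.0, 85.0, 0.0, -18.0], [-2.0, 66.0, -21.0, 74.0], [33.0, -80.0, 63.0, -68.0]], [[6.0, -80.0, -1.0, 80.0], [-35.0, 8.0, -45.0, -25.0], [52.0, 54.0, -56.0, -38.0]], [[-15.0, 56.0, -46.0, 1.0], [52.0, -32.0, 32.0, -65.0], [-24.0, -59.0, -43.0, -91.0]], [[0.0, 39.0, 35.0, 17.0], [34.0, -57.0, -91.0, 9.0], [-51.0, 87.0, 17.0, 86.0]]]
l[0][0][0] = 7.0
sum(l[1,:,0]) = 23.0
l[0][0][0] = 7.0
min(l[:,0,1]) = -80.0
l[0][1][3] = 74.0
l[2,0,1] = 56.0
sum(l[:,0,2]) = -12.0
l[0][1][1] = 66.0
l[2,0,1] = 56.0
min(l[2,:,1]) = -59.0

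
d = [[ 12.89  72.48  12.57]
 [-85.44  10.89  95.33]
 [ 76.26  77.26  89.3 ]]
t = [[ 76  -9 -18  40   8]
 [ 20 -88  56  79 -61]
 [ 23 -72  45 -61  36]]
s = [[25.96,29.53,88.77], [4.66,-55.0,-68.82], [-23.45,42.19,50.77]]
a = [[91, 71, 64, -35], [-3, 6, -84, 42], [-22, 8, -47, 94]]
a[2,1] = 8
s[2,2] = 50.77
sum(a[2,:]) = 33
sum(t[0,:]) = 97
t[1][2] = 56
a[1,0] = -3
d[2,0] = 76.26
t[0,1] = -9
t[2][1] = -72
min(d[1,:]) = -85.44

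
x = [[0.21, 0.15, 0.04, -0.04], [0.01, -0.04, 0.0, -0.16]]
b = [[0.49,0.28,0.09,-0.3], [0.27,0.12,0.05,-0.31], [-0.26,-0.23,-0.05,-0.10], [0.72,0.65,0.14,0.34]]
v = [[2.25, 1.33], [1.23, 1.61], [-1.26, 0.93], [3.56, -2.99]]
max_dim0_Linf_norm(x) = 0.21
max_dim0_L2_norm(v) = 4.56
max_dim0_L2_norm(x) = 0.21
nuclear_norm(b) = 1.79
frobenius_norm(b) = 1.35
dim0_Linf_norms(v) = [3.56, 2.99]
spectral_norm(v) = 5.01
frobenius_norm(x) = 0.31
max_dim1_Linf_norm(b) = 0.72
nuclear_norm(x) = 0.43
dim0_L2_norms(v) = [4.56, 3.76]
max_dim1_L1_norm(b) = 1.85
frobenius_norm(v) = 5.92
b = v @ x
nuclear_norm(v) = 8.16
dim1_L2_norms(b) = [0.65, 0.43, 0.36, 1.04]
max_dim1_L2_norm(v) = 4.65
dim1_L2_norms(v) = [2.61, 2.03, 1.57, 4.65]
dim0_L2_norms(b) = [0.95, 0.75, 0.18, 0.56]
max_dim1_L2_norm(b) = 1.04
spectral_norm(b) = 1.22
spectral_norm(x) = 0.26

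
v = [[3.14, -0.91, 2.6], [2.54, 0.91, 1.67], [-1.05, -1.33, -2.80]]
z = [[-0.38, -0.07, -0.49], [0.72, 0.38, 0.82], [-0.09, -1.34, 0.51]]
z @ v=[[-0.86, 0.93, 0.27], [2.37, -1.4, 0.21], [-4.22, -1.82, -3.9]]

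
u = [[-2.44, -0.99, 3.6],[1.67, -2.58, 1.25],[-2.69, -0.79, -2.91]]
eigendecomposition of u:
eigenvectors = [[-0.70+0.00j, -0.70-0.00j, (-0.29+0j)], [-0.21+0.34j, (-0.21-0.34j), (0.92+0j)], [-0.03-0.59j, (-0.03+0.59j), 0.28+0.00j]]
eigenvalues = [(-2.6+3.5j), (-2.6-3.5j), (-2.73+0j)]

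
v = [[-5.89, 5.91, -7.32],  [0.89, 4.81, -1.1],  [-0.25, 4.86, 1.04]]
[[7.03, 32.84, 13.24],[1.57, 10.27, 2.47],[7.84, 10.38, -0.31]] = v @[[-2.21,  -1.99,  -0.24], [1.13,  2.26,  0.23], [1.73,  -1.06,  -1.43]]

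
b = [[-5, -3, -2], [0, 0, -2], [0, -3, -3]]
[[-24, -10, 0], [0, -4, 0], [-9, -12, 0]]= b @ [[3, 0, 0], [3, 2, 0], [0, 2, 0]]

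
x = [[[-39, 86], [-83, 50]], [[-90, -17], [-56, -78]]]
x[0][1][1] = 50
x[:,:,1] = [[86, 50], [-17, -78]]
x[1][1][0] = -56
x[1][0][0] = -90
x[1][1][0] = -56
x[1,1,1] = -78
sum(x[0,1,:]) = -33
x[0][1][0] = -83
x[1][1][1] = -78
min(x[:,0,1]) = -17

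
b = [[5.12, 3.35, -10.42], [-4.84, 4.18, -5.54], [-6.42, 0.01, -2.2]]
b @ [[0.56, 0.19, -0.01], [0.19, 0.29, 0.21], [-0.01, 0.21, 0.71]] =[[3.61, -0.24, -6.75], [-1.86, -0.87, -3.01], [-3.57, -1.68, -1.5]]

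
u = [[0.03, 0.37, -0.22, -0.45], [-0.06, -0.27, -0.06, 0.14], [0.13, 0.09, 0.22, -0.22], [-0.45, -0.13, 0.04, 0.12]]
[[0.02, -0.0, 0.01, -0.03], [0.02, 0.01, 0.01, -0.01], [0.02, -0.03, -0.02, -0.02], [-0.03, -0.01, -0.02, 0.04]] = u@ [[0.07, 0.03, 0.05, -0.07], [-0.17, 0.01, -0.02, 0.12], [-0.03, -0.08, -0.08, 0.04], [-0.16, 0.06, 0.01, 0.15]]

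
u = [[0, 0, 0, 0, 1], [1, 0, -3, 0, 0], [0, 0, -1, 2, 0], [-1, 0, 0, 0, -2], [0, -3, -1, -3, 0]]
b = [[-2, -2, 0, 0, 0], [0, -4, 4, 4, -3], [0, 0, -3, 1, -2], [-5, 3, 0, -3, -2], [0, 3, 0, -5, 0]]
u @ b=[[0, 3, 0, -5, 0], [-2, -2, 9, -3, 6], [-10, 6, 3, -7, -2], [2, -4, 0, 10, 0], [15, 3, -9, -4, 17]]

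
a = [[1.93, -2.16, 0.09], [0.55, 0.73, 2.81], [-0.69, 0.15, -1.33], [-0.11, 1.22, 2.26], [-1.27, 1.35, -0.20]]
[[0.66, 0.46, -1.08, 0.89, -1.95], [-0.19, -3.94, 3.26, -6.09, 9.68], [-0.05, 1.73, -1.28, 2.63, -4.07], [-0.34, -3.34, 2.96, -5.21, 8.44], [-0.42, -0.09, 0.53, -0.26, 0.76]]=a@[[2.37, -1.21, -1.68, -1.27, -0.03], [1.77, -1.33, -0.93, -1.61, 1.01], [-0.99, -0.82, 1.73, -1.50, 3.19]]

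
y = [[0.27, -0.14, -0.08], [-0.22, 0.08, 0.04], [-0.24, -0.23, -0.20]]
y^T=[[0.27,  -0.22,  -0.24], [-0.14,  0.08,  -0.23], [-0.08,  0.04,  -0.2]]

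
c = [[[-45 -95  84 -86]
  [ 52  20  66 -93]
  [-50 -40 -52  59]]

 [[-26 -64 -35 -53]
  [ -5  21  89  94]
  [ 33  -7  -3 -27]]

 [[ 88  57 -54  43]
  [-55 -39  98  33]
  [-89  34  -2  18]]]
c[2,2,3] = 18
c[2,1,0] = -55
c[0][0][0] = -45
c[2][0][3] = 43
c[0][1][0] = 52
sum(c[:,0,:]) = -186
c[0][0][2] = 84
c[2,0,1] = 57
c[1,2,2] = -3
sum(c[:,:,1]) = -113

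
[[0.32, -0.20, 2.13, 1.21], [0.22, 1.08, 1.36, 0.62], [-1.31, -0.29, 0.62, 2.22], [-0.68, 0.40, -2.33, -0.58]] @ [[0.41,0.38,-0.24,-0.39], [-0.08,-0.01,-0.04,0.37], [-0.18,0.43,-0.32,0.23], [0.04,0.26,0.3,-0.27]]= [[-0.19, 1.35, -0.39, -0.04], [-0.22, 0.82, -0.35, 0.46], [-0.54, 0.35, 0.79, -0.05], [0.09, -1.42, 0.72, 0.03]]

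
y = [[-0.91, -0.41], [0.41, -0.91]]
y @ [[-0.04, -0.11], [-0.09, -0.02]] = [[0.07, 0.11], [0.07, -0.03]]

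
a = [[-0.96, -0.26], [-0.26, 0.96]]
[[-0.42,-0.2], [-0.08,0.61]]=a @ [[0.43,0.03], [0.03,0.64]]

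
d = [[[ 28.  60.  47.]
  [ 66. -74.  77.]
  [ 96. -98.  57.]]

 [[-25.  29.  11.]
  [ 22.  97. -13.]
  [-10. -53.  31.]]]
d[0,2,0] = 96.0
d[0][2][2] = 57.0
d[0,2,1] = -98.0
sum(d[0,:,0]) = 190.0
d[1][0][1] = 29.0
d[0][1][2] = 77.0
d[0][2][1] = -98.0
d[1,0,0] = -25.0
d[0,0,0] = 28.0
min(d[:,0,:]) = -25.0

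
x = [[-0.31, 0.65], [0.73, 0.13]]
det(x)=-0.515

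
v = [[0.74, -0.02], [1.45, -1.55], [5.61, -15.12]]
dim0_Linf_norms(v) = [5.61, 15.12]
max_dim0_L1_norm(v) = 16.69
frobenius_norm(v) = 16.28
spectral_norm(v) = 16.25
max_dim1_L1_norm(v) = 20.73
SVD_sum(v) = [[0.10, -0.26], [0.70, -1.84], [5.71, -15.08]] + [[0.64, 0.24], [0.75, 0.29], [-0.10, -0.04]]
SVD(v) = [[-0.02, -0.64], [-0.12, -0.76], [-0.99, 0.10]] @ diag([16.24829850691909, 1.0640938069788384]) @ [[-0.35,0.94], [-0.94,-0.35]]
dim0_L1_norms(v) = [7.8, 16.69]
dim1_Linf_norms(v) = [0.74, 1.55, 15.12]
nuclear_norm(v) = 17.31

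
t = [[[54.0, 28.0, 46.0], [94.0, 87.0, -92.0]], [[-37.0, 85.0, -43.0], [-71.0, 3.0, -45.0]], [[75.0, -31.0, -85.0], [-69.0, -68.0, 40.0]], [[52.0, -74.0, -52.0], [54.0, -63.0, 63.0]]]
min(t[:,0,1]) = -74.0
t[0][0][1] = 28.0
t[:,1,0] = [94.0, -71.0, -69.0, 54.0]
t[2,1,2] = 40.0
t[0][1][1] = 87.0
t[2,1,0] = -69.0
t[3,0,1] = -74.0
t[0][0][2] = 46.0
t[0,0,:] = [54.0, 28.0, 46.0]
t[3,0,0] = 52.0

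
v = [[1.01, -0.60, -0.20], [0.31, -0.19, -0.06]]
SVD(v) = [[-0.96, -0.30], [-0.30, 0.96]] @ diag([1.2473467024348797, 0.005118976932134216]) @ [[-0.85, 0.5, 0.17],[-0.43, -0.84, 0.34]]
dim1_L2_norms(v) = [1.19, 0.37]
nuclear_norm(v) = 1.25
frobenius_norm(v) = 1.25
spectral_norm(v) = 1.25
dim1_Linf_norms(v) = [1.01, 0.31]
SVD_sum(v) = [[1.01, -0.60, -0.20], [0.31, -0.19, -0.06]] + [[0.00,0.0,-0.00], [-0.00,-0.0,0.0]]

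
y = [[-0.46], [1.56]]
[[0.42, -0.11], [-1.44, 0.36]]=y@ [[-0.92, 0.23]]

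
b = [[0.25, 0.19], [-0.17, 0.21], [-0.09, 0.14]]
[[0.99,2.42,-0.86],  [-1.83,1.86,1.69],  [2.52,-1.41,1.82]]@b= [[-0.09, 0.58], [-0.93, 0.28], [0.71, 0.44]]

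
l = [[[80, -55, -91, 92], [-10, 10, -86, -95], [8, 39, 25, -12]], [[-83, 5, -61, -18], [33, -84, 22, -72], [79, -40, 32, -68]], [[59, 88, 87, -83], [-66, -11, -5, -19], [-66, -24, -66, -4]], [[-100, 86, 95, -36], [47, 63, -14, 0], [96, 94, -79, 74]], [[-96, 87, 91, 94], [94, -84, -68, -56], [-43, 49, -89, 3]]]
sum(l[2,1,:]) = -101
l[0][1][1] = 10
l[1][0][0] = -83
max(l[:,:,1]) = 94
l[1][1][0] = 33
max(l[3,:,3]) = 74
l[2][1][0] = -66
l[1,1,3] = -72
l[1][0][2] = -61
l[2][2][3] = -4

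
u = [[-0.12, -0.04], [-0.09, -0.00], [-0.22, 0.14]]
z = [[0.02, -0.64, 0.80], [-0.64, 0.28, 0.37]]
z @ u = [[-0.12, 0.11], [-0.03, 0.08]]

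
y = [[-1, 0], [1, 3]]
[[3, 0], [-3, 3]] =y @ [[-3, 0], [0, 1]]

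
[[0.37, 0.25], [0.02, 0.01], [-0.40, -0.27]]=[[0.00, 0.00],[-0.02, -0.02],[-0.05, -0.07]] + [[0.37, 0.25], [0.04, 0.03], [-0.35, -0.20]]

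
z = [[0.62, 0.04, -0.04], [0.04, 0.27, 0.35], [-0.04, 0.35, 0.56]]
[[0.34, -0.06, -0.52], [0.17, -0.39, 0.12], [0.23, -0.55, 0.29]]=z@[[0.62,-0.07,-0.78], [-0.37,-0.9,-0.21], [0.69,-0.42,0.59]]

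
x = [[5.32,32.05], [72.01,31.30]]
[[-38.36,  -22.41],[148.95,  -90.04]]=x @ [[2.79, -1.02], [-1.66, -0.53]]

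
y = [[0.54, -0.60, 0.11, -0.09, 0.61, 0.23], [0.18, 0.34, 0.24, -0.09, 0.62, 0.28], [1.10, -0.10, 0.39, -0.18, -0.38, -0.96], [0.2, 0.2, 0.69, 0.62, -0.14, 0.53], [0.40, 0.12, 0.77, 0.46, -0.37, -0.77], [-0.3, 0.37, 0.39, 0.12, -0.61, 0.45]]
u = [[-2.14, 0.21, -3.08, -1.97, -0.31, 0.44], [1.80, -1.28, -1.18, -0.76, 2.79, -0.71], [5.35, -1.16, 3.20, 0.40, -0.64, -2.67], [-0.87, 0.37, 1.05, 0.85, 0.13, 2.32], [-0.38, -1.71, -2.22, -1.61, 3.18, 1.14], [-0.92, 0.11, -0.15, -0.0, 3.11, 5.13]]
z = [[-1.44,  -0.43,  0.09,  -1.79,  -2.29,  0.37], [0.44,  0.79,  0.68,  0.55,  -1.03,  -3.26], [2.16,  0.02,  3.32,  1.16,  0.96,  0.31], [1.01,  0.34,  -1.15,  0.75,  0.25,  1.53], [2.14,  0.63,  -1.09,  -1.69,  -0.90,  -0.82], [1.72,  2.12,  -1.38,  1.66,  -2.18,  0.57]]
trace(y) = 1.97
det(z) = 129.48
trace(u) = 8.94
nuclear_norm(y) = 5.99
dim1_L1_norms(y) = [2.18, 1.75, 3.11, 2.38, 2.89, 2.24]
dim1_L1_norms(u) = [8.15, 8.52, 13.42, 5.59, 10.24, 9.42]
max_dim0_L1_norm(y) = 3.22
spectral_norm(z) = 4.81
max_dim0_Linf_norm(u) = 5.35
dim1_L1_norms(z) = [6.41, 6.75, 7.93, 5.03, 7.27, 9.63]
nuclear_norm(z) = 18.95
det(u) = 28.83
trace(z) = 3.09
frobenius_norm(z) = 8.68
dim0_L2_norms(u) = [6.18, 2.47, 5.21, 2.82, 5.3, 6.39]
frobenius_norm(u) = 12.18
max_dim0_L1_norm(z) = 8.91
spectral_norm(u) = 9.08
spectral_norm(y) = 1.93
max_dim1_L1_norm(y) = 3.11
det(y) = 0.23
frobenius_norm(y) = 2.86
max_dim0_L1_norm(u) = 12.41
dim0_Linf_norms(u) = [5.35, 1.71, 3.2, 1.97, 3.18, 5.13]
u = z @ y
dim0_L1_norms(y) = [2.72, 1.73, 2.59, 1.56, 2.73, 3.22]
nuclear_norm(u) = 22.53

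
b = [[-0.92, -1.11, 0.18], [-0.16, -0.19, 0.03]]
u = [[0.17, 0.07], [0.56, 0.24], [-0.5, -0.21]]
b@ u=[[-0.87,-0.37],[-0.15,-0.06]]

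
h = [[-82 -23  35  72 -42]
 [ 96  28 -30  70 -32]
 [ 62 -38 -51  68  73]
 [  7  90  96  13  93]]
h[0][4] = -42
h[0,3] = 72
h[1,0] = 96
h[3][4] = 93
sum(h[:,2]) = 50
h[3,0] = 7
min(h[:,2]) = -51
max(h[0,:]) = 72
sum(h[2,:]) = 114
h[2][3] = 68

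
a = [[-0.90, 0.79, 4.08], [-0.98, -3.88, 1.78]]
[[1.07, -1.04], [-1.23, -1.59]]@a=[[0.06, 4.88, 2.51], [2.67, 5.20, -7.85]]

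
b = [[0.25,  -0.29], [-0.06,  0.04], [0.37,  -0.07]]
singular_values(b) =[0.51, 0.18]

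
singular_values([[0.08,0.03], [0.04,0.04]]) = [0.1, 0.02]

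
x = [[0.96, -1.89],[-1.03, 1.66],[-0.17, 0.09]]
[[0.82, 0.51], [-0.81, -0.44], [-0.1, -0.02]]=x @ [[0.46, -0.04], [-0.2, -0.29]]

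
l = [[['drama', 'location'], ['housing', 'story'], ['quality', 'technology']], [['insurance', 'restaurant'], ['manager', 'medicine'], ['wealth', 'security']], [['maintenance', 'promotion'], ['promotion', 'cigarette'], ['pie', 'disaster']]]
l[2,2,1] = 'disaster'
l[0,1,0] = 'housing'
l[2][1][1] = 'cigarette'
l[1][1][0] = 'manager'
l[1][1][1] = 'medicine'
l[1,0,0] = 'insurance'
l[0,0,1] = 'location'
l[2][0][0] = 'maintenance'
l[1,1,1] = 'medicine'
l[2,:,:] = [['maintenance', 'promotion'], ['promotion', 'cigarette'], ['pie', 'disaster']]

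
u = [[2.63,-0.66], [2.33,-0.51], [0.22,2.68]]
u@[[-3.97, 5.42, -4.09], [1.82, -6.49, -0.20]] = [[-11.64, 18.54, -10.62], [-10.18, 15.94, -9.43], [4.00, -16.2, -1.44]]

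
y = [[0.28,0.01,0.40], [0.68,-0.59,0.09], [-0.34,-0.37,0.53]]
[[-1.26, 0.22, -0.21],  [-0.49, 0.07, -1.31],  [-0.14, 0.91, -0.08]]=y@ [[-1.5, -0.55, -0.92],[-1.22, -0.61, 1.18],[-2.07, 0.94, 0.08]]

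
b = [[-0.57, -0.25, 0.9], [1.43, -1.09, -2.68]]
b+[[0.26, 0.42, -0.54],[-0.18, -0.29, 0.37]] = [[-0.31, 0.17, 0.36],[1.25, -1.38, -2.31]]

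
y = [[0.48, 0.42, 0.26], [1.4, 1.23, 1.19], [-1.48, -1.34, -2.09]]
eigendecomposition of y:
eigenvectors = [[0.04,  0.65,  0.34], [0.39,  -0.76,  0.80], [-0.92,  0.03,  -0.5]]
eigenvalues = [-1.46, -0.0, 1.09]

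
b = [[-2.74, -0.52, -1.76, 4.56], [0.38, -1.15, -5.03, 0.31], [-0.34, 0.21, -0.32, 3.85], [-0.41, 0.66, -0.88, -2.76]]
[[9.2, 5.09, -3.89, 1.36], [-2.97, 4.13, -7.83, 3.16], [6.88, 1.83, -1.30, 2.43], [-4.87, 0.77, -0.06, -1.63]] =b @ [[-0.86, -0.84, -0.03, 0.93], [0.19, 0.54, 0.65, 0.14], [0.59, -0.99, 1.39, -0.55], [1.75, 0.29, -0.26, 0.66]]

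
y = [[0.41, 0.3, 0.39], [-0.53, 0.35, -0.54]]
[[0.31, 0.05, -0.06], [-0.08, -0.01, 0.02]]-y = [[-0.1, -0.25, -0.45], [0.45, -0.36, 0.56]]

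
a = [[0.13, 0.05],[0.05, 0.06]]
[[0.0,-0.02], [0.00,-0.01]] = a @[[-0.01, -0.16], [0.05, 0.02]]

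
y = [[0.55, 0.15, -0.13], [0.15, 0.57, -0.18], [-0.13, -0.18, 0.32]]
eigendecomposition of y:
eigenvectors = [[0.60, 0.78, 0.18], [0.68, -0.62, 0.39], [-0.41, 0.11, 0.9]]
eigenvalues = [0.81, 0.41, 0.22]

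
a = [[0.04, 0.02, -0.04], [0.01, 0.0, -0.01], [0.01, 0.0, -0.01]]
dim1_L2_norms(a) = [0.06, 0.01, 0.01]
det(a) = 0.00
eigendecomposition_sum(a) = [[0.04, 0.02, -0.04], [0.01, 0.0, -0.01], [0.01, 0.00, -0.01]] + [[0.0, -0.00, -0.00], [0.0, -0.0, -0.00], [0.0, -0.0, -0.00]] + [[-0.00, -0.00, 0.0], [0.00, 0.0, -0.0], [-0.0, -0.00, 0.00]]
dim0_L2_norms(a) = [0.04, 0.02, 0.04]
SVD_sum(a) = [[0.04, 0.02, -0.04], [0.01, 0.0, -0.01], [0.01, 0.00, -0.01]] + [[-0.0, 0.00, 0.00], [0.00, -0.0, -0.0], [0.00, -0.0, -0.00]] + [[-0.00,-0.0,-0.0], [0.00,0.00,0.00], [-0.00,-0.00,-0.0]]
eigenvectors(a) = [[0.96, -0.3, 0.71],[0.21, -0.68, -0.0],[0.21, -0.68, 0.71]]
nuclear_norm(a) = 0.07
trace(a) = 0.03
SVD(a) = [[-0.95, 0.3, 0.0], [-0.21, -0.67, -0.71], [-0.21, -0.67, 0.71]] @ diag([0.06292528739883944, 0.0063567449039156464, 5.926141723659173e-20]) @ [[-0.67, -0.30, 0.67], [-0.21, 0.95, 0.21], [-0.71, -0.0, -0.71]]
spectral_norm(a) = 0.06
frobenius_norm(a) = 0.06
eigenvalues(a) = [0.04, -0.01, 0.0]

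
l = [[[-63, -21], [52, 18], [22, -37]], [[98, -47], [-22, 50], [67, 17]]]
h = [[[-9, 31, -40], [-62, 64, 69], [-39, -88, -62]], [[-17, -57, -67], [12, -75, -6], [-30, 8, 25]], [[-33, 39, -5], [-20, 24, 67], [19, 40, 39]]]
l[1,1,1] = 50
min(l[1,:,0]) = -22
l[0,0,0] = -63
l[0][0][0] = -63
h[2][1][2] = 67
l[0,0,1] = -21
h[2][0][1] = 39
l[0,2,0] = 22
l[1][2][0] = 67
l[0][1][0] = 52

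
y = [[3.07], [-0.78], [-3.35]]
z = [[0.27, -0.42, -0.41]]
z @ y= [[2.53]]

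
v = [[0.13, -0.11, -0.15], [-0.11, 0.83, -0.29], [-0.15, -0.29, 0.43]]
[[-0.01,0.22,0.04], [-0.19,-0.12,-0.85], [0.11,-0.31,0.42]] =v@ [[-0.83,0.5,0.24], [-0.45,-0.35,-0.82], [-0.33,-0.79,0.51]]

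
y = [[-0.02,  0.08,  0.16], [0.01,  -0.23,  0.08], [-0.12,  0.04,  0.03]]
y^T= [[-0.02, 0.01, -0.12], [0.08, -0.23, 0.04], [0.16, 0.08, 0.03]]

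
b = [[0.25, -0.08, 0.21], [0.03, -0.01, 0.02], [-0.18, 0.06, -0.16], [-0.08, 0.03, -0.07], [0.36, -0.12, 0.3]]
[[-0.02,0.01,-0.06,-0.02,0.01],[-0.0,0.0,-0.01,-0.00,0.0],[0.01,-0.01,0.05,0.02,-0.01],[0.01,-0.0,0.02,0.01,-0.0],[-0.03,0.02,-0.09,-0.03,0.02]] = b@[[-0.02, 0.01, -0.06, -0.04, -0.01], [-0.04, 0.02, -0.09, -0.19, -0.10], [-0.08, 0.06, -0.27, -0.13, 0.03]]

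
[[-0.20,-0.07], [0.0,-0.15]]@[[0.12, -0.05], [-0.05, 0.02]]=[[-0.02, 0.01], [0.01, -0.00]]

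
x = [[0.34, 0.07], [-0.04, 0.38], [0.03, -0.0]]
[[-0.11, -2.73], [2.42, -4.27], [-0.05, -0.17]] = x@[[-1.61, -5.61],[6.21, -11.82]]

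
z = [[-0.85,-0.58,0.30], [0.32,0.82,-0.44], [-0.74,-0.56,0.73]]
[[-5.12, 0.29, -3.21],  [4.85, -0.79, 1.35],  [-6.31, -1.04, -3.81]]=z @ [[2.77, 0.48, 3.66], [2.89, -2.81, -1.00], [-3.62, -3.09, -2.27]]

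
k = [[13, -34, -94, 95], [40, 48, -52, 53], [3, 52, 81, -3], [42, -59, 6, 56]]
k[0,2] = -94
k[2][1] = 52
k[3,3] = 56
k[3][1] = -59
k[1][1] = 48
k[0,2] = -94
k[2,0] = 3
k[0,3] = 95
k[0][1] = -34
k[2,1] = 52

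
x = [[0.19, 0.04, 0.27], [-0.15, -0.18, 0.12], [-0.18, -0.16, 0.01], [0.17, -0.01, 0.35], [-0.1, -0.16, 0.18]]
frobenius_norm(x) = 0.68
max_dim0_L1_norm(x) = 0.93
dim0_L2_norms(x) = [0.36, 0.29, 0.49]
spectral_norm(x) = 0.53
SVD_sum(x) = [[0.14, -0.01, 0.29],[0.02, -0.0, 0.05],[-0.03, 0.0, -0.06],[0.17, -0.02, 0.35],[0.05, -0.0, 0.11]] + [[0.05, 0.05, -0.02], [-0.17, -0.18, 0.07], [-0.16, -0.16, 0.07], [0.00, 0.01, -0.00], [-0.15, -0.16, 0.06]] + [[0.00, -0.00, -0.00], [0.0, -0.0, -0.0], [0.0, -0.00, -0.0], [-0.00, 0.0, 0.0], [-0.00, 0.0, 0.0]]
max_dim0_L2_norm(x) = 0.49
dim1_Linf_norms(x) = [0.27, 0.18, 0.18, 0.35, 0.18]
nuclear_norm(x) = 0.95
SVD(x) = [[-0.61, -0.18, -0.37], [-0.1, 0.61, -0.1], [0.12, 0.55, -0.65], [-0.74, -0.02, 0.01], [-0.24, 0.54, 0.66]] @ diag([0.5276851056065878, 0.4231231032276305, 0.003907535794361786]) @ [[-0.42,  0.04,  -0.9], [-0.67,  -0.69,  0.28], [-0.61,  0.72,  0.32]]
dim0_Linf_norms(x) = [0.19, 0.18, 0.35]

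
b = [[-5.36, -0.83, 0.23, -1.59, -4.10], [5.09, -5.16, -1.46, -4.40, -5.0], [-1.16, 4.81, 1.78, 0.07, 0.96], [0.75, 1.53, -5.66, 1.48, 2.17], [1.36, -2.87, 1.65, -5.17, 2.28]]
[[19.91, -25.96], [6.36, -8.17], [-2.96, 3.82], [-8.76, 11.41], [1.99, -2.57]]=b @ [[-2.05, 2.68],  [-0.84, 1.09],  [0.16, -0.21],  [-1.1, 1.43],  [-1.57, 2.04]]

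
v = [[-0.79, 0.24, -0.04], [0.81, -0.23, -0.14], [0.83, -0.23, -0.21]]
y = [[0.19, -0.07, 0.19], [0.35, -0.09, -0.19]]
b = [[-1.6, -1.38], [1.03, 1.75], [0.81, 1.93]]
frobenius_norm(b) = 3.60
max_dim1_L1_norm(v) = 1.27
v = b @ y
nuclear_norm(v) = 1.65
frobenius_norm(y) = 0.49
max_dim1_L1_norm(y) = 0.63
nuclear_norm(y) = 0.68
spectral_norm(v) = 1.47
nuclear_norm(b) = 4.23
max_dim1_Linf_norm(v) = 0.83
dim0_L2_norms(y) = [0.4, 0.11, 0.27]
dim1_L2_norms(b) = [2.11, 2.03, 2.09]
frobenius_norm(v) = 1.48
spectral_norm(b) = 3.53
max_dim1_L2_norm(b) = 2.11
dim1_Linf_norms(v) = [0.79, 0.81, 0.83]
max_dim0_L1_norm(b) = 5.06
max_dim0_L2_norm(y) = 0.4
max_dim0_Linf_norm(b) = 1.93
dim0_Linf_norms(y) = [0.35, 0.09, 0.19]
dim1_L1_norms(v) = [1.07, 1.18, 1.27]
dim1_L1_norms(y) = [0.45, 0.63]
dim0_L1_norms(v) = [2.43, 0.7, 0.39]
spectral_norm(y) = 0.42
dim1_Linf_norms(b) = [1.6, 1.75, 1.93]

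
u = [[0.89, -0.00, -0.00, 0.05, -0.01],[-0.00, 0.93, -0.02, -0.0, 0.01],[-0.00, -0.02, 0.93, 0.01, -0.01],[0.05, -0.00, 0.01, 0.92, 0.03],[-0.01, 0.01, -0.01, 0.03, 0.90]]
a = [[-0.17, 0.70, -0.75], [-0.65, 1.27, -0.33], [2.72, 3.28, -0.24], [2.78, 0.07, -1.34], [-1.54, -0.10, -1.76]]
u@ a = [[0.00,0.63,-0.72], [-0.67,1.11,-0.32], [2.59,3.03,-0.21], [2.53,0.13,-1.33], [-1.33,-0.12,-1.62]]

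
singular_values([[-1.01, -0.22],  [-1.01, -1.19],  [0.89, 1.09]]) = [2.27, 0.59]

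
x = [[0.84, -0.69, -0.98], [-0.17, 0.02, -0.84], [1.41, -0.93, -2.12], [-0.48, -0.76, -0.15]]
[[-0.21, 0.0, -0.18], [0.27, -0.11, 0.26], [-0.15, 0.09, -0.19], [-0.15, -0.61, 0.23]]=x@[[-0.23, 0.47, -0.45], [0.4, 0.50, 0.02], [-0.26, 0.05, -0.22]]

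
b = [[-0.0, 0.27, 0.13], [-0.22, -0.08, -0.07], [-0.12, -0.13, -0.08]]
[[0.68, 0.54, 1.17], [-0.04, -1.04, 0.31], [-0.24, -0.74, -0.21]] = b @ [[-0.72, 3.47, -3.77], [2.52, 0.18, 1.59], [-0.03, 3.78, 5.67]]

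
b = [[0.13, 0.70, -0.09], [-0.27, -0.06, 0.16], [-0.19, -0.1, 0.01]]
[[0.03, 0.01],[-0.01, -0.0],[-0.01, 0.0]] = b @[[0.03, -0.01], [0.03, 0.01], [-0.03, -0.04]]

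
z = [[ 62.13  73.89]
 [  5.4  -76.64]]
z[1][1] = -76.64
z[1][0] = 5.4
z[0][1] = 73.89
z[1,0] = 5.4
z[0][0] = 62.13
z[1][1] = -76.64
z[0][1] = 73.89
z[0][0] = 62.13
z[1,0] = 5.4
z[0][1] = 73.89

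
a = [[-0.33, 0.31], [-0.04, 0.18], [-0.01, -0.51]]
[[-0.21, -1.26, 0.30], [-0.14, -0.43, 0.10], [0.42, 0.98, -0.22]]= a@ [[-0.15,1.98,-0.48], [-0.83,-1.97,0.45]]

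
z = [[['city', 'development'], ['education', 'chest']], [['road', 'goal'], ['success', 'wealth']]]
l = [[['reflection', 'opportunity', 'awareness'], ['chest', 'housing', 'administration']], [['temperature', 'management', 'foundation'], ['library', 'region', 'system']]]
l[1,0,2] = 'foundation'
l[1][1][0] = 'library'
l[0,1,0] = 'chest'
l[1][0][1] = 'management'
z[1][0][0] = 'road'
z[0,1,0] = 'education'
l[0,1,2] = 'administration'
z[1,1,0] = 'success'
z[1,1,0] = 'success'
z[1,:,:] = [['road', 'goal'], ['success', 'wealth']]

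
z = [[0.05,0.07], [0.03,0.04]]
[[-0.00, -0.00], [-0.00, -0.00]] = z @ [[0.05, 0.09], [-0.08, -0.13]]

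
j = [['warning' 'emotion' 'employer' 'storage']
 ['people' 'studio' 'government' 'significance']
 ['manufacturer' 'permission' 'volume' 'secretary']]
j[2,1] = 'permission'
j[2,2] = 'volume'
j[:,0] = ['warning', 'people', 'manufacturer']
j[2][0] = 'manufacturer'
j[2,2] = 'volume'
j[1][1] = 'studio'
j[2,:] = ['manufacturer', 'permission', 'volume', 'secretary']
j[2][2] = 'volume'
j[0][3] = 'storage'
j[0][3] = 'storage'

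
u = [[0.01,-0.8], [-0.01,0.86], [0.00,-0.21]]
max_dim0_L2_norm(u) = 1.19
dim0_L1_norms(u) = [0.02, 1.87]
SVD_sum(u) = [[0.01, -0.8], [-0.01, 0.86], [0.0, -0.21]] + [[0.00, 0.0], [0.0, 0.0], [-0.0, -0.0]]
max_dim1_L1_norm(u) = 0.87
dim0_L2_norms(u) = [0.01, 1.19]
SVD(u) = [[0.67, 0.26], [-0.72, 0.01], [0.18, -0.96]] @ diag([1.1932701089396525, 0.0025391162141830317]) @ [[0.01, -1.0], [1.0, 0.01]]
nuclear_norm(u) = 1.20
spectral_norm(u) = 1.19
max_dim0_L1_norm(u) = 1.87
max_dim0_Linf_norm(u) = 0.86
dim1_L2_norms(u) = [0.8, 0.86, 0.21]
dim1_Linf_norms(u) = [0.8, 0.86, 0.21]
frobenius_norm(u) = 1.19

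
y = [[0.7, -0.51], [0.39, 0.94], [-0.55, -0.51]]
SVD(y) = [[0.12, 0.95], [-0.82, -0.07], [0.56, -0.3]] @ diag([1.24264439521046, 0.8967914512594498]) @ [[-0.44, -0.9], [0.9, -0.44]]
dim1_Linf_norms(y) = [0.7, 0.94, 0.55]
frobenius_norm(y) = 1.53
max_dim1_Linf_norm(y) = 0.94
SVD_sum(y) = [[-0.07, -0.14], [0.44, 0.91], [-0.3, -0.63]] + [[0.77, -0.37], [-0.05, 0.03], [-0.25, 0.12]]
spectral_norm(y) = 1.24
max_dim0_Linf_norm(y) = 0.94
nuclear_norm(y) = 2.14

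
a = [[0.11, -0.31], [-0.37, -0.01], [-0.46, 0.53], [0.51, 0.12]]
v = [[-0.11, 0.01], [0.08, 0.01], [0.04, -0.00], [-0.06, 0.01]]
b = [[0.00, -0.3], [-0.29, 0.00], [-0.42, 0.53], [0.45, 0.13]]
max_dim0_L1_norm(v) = 0.29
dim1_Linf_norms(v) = [0.11, 0.08, 0.04, 0.06]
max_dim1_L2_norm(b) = 0.68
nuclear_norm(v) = 0.17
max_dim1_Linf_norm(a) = 0.53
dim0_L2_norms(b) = [0.68, 0.62]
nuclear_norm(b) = 1.28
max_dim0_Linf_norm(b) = 0.53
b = a + v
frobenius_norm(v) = 0.15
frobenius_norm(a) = 1.01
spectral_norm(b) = 0.77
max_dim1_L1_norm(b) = 0.95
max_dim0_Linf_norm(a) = 0.53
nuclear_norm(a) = 1.38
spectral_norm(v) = 0.15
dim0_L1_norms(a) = [1.45, 0.97]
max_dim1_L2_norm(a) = 0.7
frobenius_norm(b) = 0.92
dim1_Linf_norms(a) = [0.31, 0.37, 0.53, 0.51]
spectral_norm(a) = 0.86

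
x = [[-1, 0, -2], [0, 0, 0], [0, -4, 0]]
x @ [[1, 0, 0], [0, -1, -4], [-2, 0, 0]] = [[3, 0, 0], [0, 0, 0], [0, 4, 16]]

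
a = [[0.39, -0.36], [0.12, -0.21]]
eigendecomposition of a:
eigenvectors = [[0.97, 0.57], [0.23, 0.82]]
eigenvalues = [0.31, -0.13]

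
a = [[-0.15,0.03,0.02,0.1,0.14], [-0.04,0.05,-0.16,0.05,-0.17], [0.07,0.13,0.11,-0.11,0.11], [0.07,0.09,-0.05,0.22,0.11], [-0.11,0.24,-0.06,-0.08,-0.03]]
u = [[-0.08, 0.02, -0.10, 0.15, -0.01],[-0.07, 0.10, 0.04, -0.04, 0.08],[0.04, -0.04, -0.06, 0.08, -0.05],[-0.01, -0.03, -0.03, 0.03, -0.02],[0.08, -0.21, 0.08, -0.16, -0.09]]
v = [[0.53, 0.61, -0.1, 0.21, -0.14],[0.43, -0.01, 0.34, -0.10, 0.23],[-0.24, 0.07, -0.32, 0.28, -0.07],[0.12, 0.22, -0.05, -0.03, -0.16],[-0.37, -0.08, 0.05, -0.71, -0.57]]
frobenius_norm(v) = 1.55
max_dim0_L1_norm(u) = 0.46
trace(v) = -0.40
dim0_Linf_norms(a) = [0.15, 0.24, 0.16, 0.22, 0.17]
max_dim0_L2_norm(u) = 0.24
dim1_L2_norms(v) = [0.85, 0.6, 0.5, 0.3, 0.99]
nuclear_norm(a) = 1.13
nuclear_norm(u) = 0.64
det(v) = -0.00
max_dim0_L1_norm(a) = 0.56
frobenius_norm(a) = 0.57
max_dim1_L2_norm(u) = 0.3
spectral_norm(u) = 0.34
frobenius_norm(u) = 0.42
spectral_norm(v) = 1.12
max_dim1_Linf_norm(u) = 0.21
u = v @ a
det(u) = -0.00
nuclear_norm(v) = 2.64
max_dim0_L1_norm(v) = 1.69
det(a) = -0.00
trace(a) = 0.20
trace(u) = -0.10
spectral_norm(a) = 0.32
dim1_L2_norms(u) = [0.2, 0.16, 0.13, 0.06, 0.3]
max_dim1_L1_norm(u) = 0.62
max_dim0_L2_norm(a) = 0.29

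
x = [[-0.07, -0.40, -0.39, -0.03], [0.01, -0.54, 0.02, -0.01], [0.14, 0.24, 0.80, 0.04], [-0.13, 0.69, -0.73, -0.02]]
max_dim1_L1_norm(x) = 1.57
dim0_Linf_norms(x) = [0.14, 0.69, 0.8, 0.04]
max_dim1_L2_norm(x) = 1.01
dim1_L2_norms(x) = [0.56, 0.54, 0.85, 1.01]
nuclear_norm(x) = 2.17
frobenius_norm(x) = 1.53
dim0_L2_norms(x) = [0.2, 0.99, 1.15, 0.05]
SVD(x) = [[-0.19, -0.54, -0.71, 0.41], [0.18, -0.52, 0.65, 0.53], [0.56, 0.53, -0.21, 0.59], [-0.78, 0.40, 0.17, 0.45]] @ diag([1.1971849471620362, 0.9601578395360222, 0.00587228446158871, 0.003262168198046125]) @ [[0.16, -0.35, 0.92, 0.04], [0.06, 0.94, 0.35, 0.04], [0.83, -0.01, -0.17, 0.52], [0.52, 0.02, -0.05, -0.85]]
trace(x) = 0.17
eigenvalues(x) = [(0.7+0j), (-0.52+0j), (-0+0.01j), (-0-0.01j)]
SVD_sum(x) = [[-0.04,0.08,-0.21,-0.01], [0.03,-0.07,0.19,0.01], [0.11,-0.24,0.62,0.02], [-0.15,0.33,-0.86,-0.03]] + [[-0.03, -0.48, -0.18, -0.02], [-0.03, -0.47, -0.17, -0.02], [0.03, 0.48, 0.18, 0.02], [0.02, 0.36, 0.13, 0.01]] + [[-0.0,0.0,0.00,-0.00], [0.0,-0.00,-0.0,0.0], [-0.0,0.00,0.00,-0.0], [0.00,-0.0,-0.00,0.0]] + [[0.00, 0.00, -0.0, -0.0], [0.00, 0.0, -0.0, -0.0], [0.00, 0.0, -0.00, -0.0], [0.00, 0.00, -0.0, -0.0]]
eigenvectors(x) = [[-0.34+0.00j, -0.32+0.00j, -0.13+0.61j, (-0.13-0.61j)], [0.01+0.00j, (-0.52+0j), (-0.02+0.01j), -0.02-0.01j], [0.70+0.00j, 0.10+0.00j, -0.01-0.11j, (-0.01+0.11j)], [-0.63+0.00j, (0.78+0j), (0.78+0j), 0.78-0.00j]]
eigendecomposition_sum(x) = [[-0.07-0.00j, -0.06+0.00j, (-0.38+0j), -0.02+0.00j], [0.00+0.00j, 0.00-0.00j, 0.02-0.00j, -0j], [(0.14+0j), (0.13-0j), 0.80-0.00j, (0.04-0j)], [-0.13-0.00j, -0.12+0.00j, -0.73+0.00j, (-0.03+0j)]] + [[-0j, (-0.33+0j), 0j, (-0.01+0j)],[0.01-0.00j, -0.54+0.00j, 0.00+0.00j, (-0.01+0j)],[-0.00+0.00j, 0.11-0.00j, (-0-0j), 0.00-0.00j],[(-0.01+0j), (0.82-0j), (-0.01-0j), 0.02-0.00j]] + [[(-0+0j), (-0-0j), -0.00-0.00j, (-0-0j)], [(-0-0j), -0j, -0.00-0.00j, (-0-0j)], [0.00-0.00j, 0j, 0.00-0.00j, 0j], [0j, -0.00+0.00j, 0.01j, (-0+0j)]] + [[(-0-0j),(-0+0j),-0.00+0.00j,(-0+0j)],  [-0.00+0.00j,0.00+0.00j,(-0+0j),-0.00+0.00j],  [0j,-0j,0.00+0.00j,0.00-0.00j],  [0.00-0.00j,-0.00-0.00j,0.00-0.01j,(-0-0j)]]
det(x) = -0.00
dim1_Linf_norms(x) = [0.4, 0.54, 0.8, 0.73]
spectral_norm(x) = 1.20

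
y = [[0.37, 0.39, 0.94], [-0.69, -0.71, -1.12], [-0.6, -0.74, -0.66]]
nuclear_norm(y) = 2.54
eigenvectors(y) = [[0.54, -0.83, 0.67], [-0.67, 0.49, -0.73], [-0.51, 0.27, 0.16]]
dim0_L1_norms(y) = [1.66, 1.84, 2.72]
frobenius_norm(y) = 2.18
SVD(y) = [[-0.49, -0.67, -0.56], [0.69, 0.08, -0.71], [0.53, -0.74, 0.42]] @ diag([2.150189481097227, 0.3542001652957596, 0.040341520587319483]) @ [[-0.45, -0.50, -0.74], [0.39, 0.64, -0.67], [0.8, -0.59, -0.1]]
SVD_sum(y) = [[0.48, 0.53, 0.78], [-0.68, -0.75, -1.1], [-0.51, -0.56, -0.83]] + [[-0.09,-0.15,0.16],[0.01,0.02,-0.02],[-0.1,-0.17,0.17]] + [[-0.02,0.01,0.00], [-0.02,0.02,0.00], [0.01,-0.01,-0.0]]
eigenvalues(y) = [-1.0, -0.17, 0.18]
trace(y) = -1.00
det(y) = 0.03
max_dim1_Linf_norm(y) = 1.12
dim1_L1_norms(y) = [1.7, 2.52, 2.0]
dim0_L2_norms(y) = [0.99, 1.1, 1.6]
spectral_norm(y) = 2.15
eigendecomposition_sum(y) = [[0.75, 0.85, 0.73], [-0.93, -1.06, -0.91], [-0.70, -0.8, -0.69]] + [[-0.34, -0.30, 0.04],  [0.2, 0.18, -0.02],  [0.11, 0.10, -0.01]] + [[-0.04,-0.16,0.17], [0.04,0.17,-0.18], [-0.01,-0.04,0.04]]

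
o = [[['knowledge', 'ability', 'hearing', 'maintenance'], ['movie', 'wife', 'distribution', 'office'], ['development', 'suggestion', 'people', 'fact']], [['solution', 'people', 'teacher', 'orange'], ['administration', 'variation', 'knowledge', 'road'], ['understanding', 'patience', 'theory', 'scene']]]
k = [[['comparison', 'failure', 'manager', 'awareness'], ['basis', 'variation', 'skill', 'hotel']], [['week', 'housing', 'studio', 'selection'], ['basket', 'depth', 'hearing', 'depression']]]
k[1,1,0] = 'basket'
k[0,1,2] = 'skill'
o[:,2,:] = [['development', 'suggestion', 'people', 'fact'], ['understanding', 'patience', 'theory', 'scene']]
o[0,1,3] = 'office'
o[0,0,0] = 'knowledge'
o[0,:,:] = [['knowledge', 'ability', 'hearing', 'maintenance'], ['movie', 'wife', 'distribution', 'office'], ['development', 'suggestion', 'people', 'fact']]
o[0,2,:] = ['development', 'suggestion', 'people', 'fact']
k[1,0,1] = 'housing'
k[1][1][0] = 'basket'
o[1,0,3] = 'orange'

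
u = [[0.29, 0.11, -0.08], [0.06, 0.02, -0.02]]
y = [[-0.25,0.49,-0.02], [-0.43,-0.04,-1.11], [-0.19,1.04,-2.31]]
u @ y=[[-0.10, 0.05, 0.06],[-0.02, 0.01, 0.02]]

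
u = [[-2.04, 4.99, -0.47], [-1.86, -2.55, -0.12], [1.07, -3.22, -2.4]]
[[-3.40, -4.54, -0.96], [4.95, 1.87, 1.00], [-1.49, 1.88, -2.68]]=u @ [[-1.29, 0.11, -0.33], [-1.07, -0.83, -0.21], [1.48, 0.38, 1.25]]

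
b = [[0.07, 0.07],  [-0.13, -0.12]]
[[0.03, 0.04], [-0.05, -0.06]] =b @ [[0.47, -0.06], [-0.06, 0.60]]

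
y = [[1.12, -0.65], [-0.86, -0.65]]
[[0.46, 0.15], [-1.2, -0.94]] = y@[[0.84, 0.55], [0.74, 0.72]]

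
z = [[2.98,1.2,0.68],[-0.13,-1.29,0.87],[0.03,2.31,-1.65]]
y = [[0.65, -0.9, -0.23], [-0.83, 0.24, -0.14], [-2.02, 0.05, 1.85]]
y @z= [[2.05, 1.41, 0.04],[-2.51, -1.63, -0.12],[-5.97, 1.78, -4.38]]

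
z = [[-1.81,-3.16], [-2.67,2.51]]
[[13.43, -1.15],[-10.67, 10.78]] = z @ [[-0.00,-2.4], [-4.25,1.74]]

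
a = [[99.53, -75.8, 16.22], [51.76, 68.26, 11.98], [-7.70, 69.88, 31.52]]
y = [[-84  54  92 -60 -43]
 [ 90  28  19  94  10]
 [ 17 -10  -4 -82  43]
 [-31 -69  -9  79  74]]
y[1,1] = 28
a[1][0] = 51.76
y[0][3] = -60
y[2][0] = 17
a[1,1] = 68.26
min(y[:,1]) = -69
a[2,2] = 31.52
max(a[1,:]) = 68.26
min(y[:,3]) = -82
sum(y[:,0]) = -8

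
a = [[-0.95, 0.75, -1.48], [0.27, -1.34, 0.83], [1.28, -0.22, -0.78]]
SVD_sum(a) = [[-0.76,  1.12,  -1.27], [0.61,  -0.89,  1.02], [0.05,  -0.07,  0.08]] + [[-0.02,0.0,0.01], [-0.12,0.01,0.08], [1.25,-0.1,-0.83]] + [[-0.17, -0.37, -0.22], [-0.22, -0.46, -0.27], [-0.02, -0.05, -0.03]]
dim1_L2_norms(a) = [1.91, 1.6, 1.51]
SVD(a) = [[-0.78,-0.01,0.63],[0.62,-0.10,0.77],[0.05,1.0,0.08]] @ diag([2.3801098866180506, 1.5161899221106994, 0.7377296576070148]) @ [[0.41, -0.60, 0.69], [0.83, -0.06, -0.55], [-0.38, -0.80, -0.47]]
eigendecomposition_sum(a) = [[(-0.44+0.67j), 0.43+0.20j, -0.75-0.58j], [(0.38-0.31j), -0.22-0.20j, 0.33+0.48j], [0.76+0.31j, (0.12-0.48j), -0.43+0.87j]] + [[-0.44-0.67j, (0.43-0.2j), (-0.75+0.58j)], [0.38+0.31j, -0.22+0.20j, (0.33-0.48j)], [0.76-0.31j, (0.12+0.48j), (-0.43-0.87j)]] + [[-0.06+0.00j, -0.12-0.00j, 0.02+0.00j],[(-0.5+0j), (-0.91-0j), 0.17+0.00j],[-0.25+0.00j, (-0.46-0j), (0.08+0j)]]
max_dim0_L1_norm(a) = 3.09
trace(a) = -3.07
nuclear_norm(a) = 4.63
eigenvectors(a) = [[(-0.13+0.63j), -0.13-0.63j, -0.11+0.00j], [(0.19-0.34j), 0.19+0.34j, -0.89+0.00j], [0.66+0.00j, 0.66-0.00j, (-0.45+0j)]]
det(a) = -2.66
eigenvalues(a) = [(-1.09+1.34j), (-1.09-1.34j), (-0.89+0j)]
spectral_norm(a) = 2.38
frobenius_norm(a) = 2.92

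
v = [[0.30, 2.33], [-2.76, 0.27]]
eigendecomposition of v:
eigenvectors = [[-0.00-0.68j, (-0+0.68j)], [(0.74+0j), 0.74-0.00j]]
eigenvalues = [(0.29+2.54j), (0.29-2.54j)]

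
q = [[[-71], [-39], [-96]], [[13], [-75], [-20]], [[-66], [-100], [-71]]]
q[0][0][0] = -71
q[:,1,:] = [[-39], [-75], [-100]]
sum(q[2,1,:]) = -100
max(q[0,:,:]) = -39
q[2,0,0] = -66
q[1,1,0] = -75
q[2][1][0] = -100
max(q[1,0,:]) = 13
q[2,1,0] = -100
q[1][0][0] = 13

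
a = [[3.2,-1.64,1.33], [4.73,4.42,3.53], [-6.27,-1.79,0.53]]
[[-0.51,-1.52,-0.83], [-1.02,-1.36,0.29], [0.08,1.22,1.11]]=a @ [[-0.04, -0.27, -0.22], [0.02, 0.19, 0.19], [-0.26, -0.26, 0.14]]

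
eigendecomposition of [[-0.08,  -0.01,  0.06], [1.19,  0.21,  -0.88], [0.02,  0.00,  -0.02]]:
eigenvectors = [[-0.04, 0.15, 0.58], [1.00, -0.98, -0.48], [-0.0, -0.09, 0.66]]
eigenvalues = [0.16, -0.05, -0.0]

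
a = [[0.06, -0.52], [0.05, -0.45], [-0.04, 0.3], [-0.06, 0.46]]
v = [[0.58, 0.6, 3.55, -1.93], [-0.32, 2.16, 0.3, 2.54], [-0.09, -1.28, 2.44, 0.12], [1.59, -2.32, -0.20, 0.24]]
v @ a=[[0.04, -0.39],[-0.08, 0.45],[-0.17, 1.41],[-0.03, 0.27]]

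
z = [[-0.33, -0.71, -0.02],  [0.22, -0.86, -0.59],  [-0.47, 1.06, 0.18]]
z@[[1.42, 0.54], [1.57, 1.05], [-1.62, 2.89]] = [[-1.55, -0.98], [-0.08, -2.49], [0.71, 1.38]]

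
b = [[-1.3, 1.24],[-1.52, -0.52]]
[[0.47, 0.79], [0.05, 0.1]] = b @ [[-0.12, -0.21], [0.25, 0.42]]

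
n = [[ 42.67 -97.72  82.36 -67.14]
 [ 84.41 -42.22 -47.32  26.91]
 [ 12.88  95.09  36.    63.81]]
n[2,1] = 95.09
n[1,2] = -47.32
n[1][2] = -47.32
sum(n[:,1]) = -44.849999999999994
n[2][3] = 63.81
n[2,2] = 36.0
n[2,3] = 63.81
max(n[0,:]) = 82.36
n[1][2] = -47.32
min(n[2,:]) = 12.88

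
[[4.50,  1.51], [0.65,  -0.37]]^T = [[4.50, 0.65],[1.51, -0.37]]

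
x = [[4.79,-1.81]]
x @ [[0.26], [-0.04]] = [[1.32]]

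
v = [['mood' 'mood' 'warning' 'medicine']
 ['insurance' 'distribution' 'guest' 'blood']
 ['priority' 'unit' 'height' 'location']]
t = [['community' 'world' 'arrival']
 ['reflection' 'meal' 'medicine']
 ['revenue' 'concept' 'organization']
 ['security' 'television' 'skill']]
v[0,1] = 'mood'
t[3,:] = ['security', 'television', 'skill']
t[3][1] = 'television'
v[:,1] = ['mood', 'distribution', 'unit']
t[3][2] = 'skill'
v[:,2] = ['warning', 'guest', 'height']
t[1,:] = ['reflection', 'meal', 'medicine']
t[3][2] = 'skill'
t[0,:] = ['community', 'world', 'arrival']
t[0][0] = 'community'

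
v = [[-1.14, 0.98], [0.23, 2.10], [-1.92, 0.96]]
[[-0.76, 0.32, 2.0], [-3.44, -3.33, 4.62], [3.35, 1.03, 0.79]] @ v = [[-2.9, 1.85], [-5.71, -5.93], [-5.10, 6.20]]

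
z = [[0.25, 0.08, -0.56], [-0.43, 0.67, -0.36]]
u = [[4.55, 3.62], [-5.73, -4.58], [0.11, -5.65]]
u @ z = [[-0.42, 2.79, -3.85], [0.54, -3.53, 4.86], [2.46, -3.78, 1.97]]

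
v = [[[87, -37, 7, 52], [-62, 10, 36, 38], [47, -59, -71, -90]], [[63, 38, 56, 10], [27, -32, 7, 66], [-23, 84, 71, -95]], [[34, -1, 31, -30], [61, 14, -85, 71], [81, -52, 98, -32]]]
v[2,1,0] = 61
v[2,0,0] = 34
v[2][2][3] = -32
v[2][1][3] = 71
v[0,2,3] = -90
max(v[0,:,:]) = 87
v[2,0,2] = 31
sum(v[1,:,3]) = -19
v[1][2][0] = -23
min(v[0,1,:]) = -62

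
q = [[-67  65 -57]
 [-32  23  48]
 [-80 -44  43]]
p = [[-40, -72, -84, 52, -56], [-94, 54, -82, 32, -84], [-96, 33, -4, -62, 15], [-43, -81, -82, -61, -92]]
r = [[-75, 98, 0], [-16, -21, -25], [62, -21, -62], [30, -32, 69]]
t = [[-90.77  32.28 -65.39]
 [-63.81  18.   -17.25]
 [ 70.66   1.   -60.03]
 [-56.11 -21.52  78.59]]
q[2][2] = 43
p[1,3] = 32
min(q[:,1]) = -44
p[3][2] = -82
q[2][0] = -80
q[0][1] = 65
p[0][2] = -84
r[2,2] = -62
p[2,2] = -4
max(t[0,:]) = 32.28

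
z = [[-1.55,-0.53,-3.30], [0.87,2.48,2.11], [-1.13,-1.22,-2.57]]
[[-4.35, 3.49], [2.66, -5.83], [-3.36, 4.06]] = z@[[-0.59, -0.56], [-0.09, -1.71], [1.61, -0.52]]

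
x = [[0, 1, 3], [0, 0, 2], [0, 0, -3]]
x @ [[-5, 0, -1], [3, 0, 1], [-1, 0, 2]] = [[0, 0, 7], [-2, 0, 4], [3, 0, -6]]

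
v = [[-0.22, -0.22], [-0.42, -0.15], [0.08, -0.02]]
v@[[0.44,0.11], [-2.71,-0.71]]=[[0.5,0.13], [0.22,0.06], [0.09,0.02]]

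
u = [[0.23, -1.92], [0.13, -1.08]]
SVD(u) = [[-0.87,-0.49],[-0.49,0.87]] @ diag([2.218693243211337, 0.0005408589058769624]) @ [[-0.12, 0.99], [0.99, 0.12]]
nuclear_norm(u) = 2.22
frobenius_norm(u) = 2.22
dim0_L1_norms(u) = [0.36, 3.0]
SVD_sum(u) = [[0.23, -1.92],[0.13, -1.08]] + [[-0.0, -0.00], [0.00, 0.00]]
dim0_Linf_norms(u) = [0.23, 1.92]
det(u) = 0.00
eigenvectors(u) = [[0.99, 0.87], [0.12, 0.49]]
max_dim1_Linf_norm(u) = 1.92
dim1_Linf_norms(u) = [1.92, 1.08]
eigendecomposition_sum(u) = [[-0.0, 0.0], [-0.00, 0.0]] + [[0.23, -1.92], [0.13, -1.08]]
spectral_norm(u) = 2.22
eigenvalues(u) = [-0.0, -0.85]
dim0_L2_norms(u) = [0.26, 2.2]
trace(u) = -0.85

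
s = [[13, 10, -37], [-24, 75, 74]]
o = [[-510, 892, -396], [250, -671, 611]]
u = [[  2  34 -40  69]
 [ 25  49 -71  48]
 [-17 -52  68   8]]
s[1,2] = 74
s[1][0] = -24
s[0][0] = 13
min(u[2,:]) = -52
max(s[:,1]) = 75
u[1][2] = -71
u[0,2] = -40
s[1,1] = 75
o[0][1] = 892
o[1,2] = 611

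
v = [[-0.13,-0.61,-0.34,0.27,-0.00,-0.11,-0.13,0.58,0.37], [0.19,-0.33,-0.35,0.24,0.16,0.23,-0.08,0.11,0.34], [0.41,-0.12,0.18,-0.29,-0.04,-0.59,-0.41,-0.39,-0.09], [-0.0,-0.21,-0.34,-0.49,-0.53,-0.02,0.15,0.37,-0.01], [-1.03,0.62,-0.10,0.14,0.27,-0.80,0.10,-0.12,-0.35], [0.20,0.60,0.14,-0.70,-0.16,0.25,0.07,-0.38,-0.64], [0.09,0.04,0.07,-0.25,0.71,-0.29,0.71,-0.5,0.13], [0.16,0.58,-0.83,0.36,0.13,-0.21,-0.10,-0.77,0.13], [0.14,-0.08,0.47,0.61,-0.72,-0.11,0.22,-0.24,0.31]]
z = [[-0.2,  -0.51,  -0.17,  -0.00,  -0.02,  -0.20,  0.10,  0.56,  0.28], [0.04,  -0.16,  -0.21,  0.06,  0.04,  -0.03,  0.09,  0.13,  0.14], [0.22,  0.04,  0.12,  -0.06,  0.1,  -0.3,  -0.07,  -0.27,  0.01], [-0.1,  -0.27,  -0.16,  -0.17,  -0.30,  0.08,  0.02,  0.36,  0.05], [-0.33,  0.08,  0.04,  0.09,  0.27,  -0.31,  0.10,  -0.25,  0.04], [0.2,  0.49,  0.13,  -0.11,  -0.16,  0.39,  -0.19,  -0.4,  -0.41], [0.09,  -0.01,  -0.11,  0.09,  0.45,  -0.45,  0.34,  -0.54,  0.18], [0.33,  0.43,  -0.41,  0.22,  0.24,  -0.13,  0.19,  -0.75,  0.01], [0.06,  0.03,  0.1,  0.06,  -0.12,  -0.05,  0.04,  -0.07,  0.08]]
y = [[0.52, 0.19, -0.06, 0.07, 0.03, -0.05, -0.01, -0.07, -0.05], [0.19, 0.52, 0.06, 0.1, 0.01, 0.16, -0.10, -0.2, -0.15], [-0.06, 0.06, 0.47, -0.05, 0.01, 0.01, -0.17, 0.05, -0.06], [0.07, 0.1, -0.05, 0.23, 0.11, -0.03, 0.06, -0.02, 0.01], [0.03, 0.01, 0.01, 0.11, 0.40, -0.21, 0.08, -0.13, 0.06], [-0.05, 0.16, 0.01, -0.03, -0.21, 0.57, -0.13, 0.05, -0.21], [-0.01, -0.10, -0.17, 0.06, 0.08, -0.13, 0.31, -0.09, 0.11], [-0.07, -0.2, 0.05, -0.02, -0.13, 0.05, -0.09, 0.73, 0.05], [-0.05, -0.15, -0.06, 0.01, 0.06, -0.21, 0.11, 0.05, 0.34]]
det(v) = 0.01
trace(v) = -0.00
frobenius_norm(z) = 2.20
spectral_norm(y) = 1.00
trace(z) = -0.08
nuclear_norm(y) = 4.09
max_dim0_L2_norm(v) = 1.3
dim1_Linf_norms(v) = [0.61, 0.35, 0.59, 0.53, 1.03, 0.7, 0.71, 0.83, 0.72]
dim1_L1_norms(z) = [2.04, 0.9, 1.19, 1.51, 1.51, 2.48, 2.26, 2.71, 0.61]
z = v @ y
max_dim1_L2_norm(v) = 1.53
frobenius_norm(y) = 1.67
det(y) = 0.00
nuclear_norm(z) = 4.51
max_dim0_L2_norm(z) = 1.27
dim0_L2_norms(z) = [0.61, 0.89, 0.57, 0.34, 0.69, 0.78, 0.47, 1.27, 0.56]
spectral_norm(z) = 1.63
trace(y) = 4.09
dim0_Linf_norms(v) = [1.03, 0.62, 0.83, 0.7, 0.72, 0.8, 0.71, 0.77, 0.64]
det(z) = 0.00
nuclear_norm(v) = 8.89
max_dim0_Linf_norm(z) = 0.75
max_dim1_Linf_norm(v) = 1.03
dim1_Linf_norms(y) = [0.52, 0.52, 0.47, 0.23, 0.4, 0.57, 0.31, 0.73, 0.34]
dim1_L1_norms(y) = [1.05, 1.49, 0.94, 0.68, 1.04, 1.42, 1.06, 1.39, 1.04]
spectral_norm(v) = 1.93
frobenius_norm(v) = 3.46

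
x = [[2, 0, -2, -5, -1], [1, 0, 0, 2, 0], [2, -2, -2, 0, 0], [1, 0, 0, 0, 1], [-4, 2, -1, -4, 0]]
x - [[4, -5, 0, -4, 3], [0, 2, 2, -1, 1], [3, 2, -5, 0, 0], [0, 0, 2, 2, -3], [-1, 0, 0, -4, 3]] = [[-2, 5, -2, -1, -4], [1, -2, -2, 3, -1], [-1, -4, 3, 0, 0], [1, 0, -2, -2, 4], [-3, 2, -1, 0, -3]]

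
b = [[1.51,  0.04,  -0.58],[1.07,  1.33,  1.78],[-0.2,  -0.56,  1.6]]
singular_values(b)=[2.64, 1.94, 0.94]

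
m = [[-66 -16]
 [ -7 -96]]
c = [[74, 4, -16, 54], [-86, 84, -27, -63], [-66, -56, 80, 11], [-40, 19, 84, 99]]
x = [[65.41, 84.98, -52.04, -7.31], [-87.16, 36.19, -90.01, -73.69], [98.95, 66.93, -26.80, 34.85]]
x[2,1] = 66.93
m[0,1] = -16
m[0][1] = -16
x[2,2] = -26.8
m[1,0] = -7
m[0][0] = -66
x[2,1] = 66.93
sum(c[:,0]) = -118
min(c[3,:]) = -40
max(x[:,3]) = 34.85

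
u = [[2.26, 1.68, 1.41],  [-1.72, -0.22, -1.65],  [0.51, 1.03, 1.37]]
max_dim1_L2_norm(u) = 3.15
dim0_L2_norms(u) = [2.89, 1.98, 2.57]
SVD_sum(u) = [[2.1, 1.32, 1.85], [-1.53, -0.96, -1.34], [1.09, 0.69, 0.96]] + [[-0.13, 0.35, -0.10], [-0.28, 0.74, -0.21], [-0.13, 0.36, -0.1]] + [[0.29, 0.01, -0.34], [0.08, 0.00, -0.09], [-0.44, -0.02, 0.52]]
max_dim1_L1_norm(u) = 5.35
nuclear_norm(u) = 5.96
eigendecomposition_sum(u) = [[0.94-0.06j,0.75-0.91j,0.91-0.11j], [-0.87+0.69j,-0.12+1.38j,(-0.81+0.72j)], [0.46+0.25j,0.61-0.20j,(0.46+0.22j)]] + [[0.94+0.06j, 0.75+0.91j, 0.91+0.11j], [(-0.87-0.69j), -0.12-1.38j, -0.81-0.72j], [0.46-0.25j, 0.61+0.20j, (0.46-0.22j)]] + [[0.37-0.00j,  (0.18-0j),  (-0.42-0j)],  [(0.02-0j),  0.01-0.00j,  -0.03-0.00j],  [(-0.4+0j),  -0.20+0.00j,  (0.45+0j)]]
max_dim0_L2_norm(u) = 2.89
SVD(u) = [[-0.75, 0.39, 0.54], [0.54, 0.83, 0.15], [-0.39, 0.4, -0.83]] @ diag([4.146782289782986, 0.9859785642169532, 0.8230084519899258]) @ [[-0.68, -0.43, -0.6], [-0.34, 0.9, -0.26], [0.65, 0.02, -0.76]]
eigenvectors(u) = [[(0.5+0.35j), (0.5-0.35j), (-0.68+0j)], [-0.72+0.00j, -0.72-0.00j, -0.04+0.00j], [0.13+0.31j, 0.13-0.31j, 0.73+0.00j]]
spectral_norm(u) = 4.15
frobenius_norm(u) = 4.34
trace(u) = 3.41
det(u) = 3.36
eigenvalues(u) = [(1.29+1.54j), (1.29-1.54j), (0.84+0j)]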